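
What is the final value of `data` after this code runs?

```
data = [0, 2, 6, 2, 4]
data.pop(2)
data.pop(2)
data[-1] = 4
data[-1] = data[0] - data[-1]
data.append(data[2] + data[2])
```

pop(2) removes 6 → [0, 2, 2, 4]
pop(2) removes 2 → [0, 2, 4]
data[-1] = 4 → [0, 2, 4]
data[-1] = data[0]-data[-1] = 0-4 = -4 → [0, 2, -4]
append data[2]+data[2] = (-4)+(-4) = -8 → [0, 2, -4, -8]

[0, 2, -4, -8]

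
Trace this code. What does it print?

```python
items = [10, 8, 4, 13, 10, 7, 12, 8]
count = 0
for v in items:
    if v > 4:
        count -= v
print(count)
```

v=10: >4, count = 0-10 = -10
v=8: >4, count = (-10)-8 = -18
v=4: not >4
v=13: >4, count = (-18)-13 = -31
v=10: >4, count = (-31)-10 = -41
v=7: >4, count = (-41)-7 = -48
v=12: >4, count = (-48)-12 = -60
v=8: >4, count = (-60)-8 = -68

-68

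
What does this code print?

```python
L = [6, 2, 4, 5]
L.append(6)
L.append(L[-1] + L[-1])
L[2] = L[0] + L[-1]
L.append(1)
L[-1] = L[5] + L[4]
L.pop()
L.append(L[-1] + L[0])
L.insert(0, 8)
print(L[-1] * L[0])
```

append 6 → [6, 2, 4, 5, 6]
append L[-1]+L[-1] = 6+6 = 12 → [6, 2, 4, 5, 6, 12]
L[2] = L[0]+L[-1] = 6+12 = 18 → [6, 2, 18, 5, 6, 12]
append 1 → [6, 2, 18, 5, 6, 12, 1]
L[-1] = L[5]+L[4] = 12+6 = 18 → [6, 2, 18, 5, 6, 12, 18]
pop() removes 18 → [6, 2, 18, 5, 6, 12]
append L[-1]+L[0] = 12+6 = 18 → [6, 2, 18, 5, 6, 12, 18]
insert 8 at 0 → [8, 6, 2, 18, 5, 6, 12, 18]
L[-1]*L[0] = 18*8 = 144

144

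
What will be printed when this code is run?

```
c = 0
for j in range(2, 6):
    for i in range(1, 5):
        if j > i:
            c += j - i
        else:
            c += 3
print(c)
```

j=2,i=1: 2>1, c = 0+1 = 1
j=2,i=2: not 2>2, c = 1+3 = 4
j=2,i=3: not 2>3, c = 4+3 = 7
j=2,i=4: not 2>4, c = 7+3 = 10
j=3,i=1: 3>1, c = 10+2 = 12
j=3,i=2: 3>2, c = 12+1 = 13
j=3,i=3: not 3>3, c = 13+3 = 16
j=3,i=4: not 3>4, c = 16+3 = 19
j=4,i=1: 4>1, c = 19+3 = 22
j=4,i=2: 4>2, c = 22+2 = 24
j=4,i=3: 4>3, c = 24+1 = 25
j=4,i=4: not 4>4, c = 25+3 = 28
j=5,i=1: 5>1, c = 28+4 = 32
j=5,i=2: 5>2, c = 32+3 = 35
j=5,i=3: 5>3, c = 35+2 = 37
j=5,i=4: 5>4, c = 37+1 = 38

38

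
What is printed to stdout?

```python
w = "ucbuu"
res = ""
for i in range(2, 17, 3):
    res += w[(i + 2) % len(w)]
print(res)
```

i=2: add w[4]='u' → 'u'
i=5: add w[2]='b' → 'ub'
i=8: add w[0]='u' → 'ubu'
i=11: add w[3]='u' → 'ubuu'
i=14: add w[1]='c' → 'ubuuc'

ubuuc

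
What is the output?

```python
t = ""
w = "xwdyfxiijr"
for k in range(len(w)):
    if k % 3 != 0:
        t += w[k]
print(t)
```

wdfxij

k=0: skip
k=1: add 'w' → 'w'
k=2: add 'd' → 'wd'
k=3: skip
k=4: add 'f' → 'wdf'
k=5: add 'x' → 'wdfx'
k=6: skip
k=7: add 'i' → 'wdfxi'
k=8: add 'j' → 'wdfxij'
k=9: skip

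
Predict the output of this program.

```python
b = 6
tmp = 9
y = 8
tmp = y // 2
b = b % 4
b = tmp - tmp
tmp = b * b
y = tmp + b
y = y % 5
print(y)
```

tmp = 8//2 = 4
b = 6%4 = 2
b = 4-4 = 0
tmp = 0*0 = 0
y = 0+0 = 0
y = 0%5 = 0

0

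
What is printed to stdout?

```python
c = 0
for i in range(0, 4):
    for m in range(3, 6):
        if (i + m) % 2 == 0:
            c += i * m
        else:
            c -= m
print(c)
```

16

i=0,m=3: odd sum, c = 0-3 = -3
i=0,m=4: even sum, c = (-3)+0 = -3
i=0,m=5: odd sum, c = (-3)-5 = -8
i=1,m=3: even sum, c = (-8)+3 = -5
i=1,m=4: odd sum, c = (-5)-4 = -9
i=1,m=5: even sum, c = (-9)+5 = -4
i=2,m=3: odd sum, c = (-4)-3 = -7
i=2,m=4: even sum, c = (-7)+8 = 1
i=2,m=5: odd sum, c = 1-5 = -4
i=3,m=3: even sum, c = (-4)+9 = 5
i=3,m=4: odd sum, c = 5-4 = 1
i=3,m=5: even sum, c = 1+15 = 16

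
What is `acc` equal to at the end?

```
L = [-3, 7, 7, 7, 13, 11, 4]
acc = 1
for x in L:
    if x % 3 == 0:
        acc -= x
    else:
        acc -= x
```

x=-3: %3==0, acc = 1-(-3) = 4
x=7: not %3==0, acc = 4-7 = -3
x=7: not %3==0, acc = (-3)-7 = -10
x=7: not %3==0, acc = (-10)-7 = -17
x=13: not %3==0, acc = (-17)-13 = -30
x=11: not %3==0, acc = (-30)-11 = -41
x=4: not %3==0, acc = (-41)-4 = -45

-45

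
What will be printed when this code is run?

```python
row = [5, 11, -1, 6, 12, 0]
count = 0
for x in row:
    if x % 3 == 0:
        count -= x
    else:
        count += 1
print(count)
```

-15

x=5: not %3==0, count = 0+1 = 1
x=11: not %3==0, count = 1+1 = 2
x=-1: not %3==0, count = 2+1 = 3
x=6: %3==0, count = 3-6 = -3
x=12: %3==0, count = (-3)-12 = -15
x=0: %3==0, count = (-15)-0 = -15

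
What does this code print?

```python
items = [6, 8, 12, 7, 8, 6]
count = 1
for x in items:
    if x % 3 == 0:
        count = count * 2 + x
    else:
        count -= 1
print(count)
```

x=6: %3==0, count = 1*2+6 = 8
x=8: not %3==0, count = 8-1 = 7
x=12: %3==0, count = 7*2+12 = 26
x=7: not %3==0, count = 26-1 = 25
x=8: not %3==0, count = 25-1 = 24
x=6: %3==0, count = 24*2+6 = 54

54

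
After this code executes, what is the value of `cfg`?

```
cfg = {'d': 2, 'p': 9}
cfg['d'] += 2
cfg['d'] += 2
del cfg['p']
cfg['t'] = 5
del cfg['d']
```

{'t': 5}

cfg['d'] = 2+2 = 4 → {'d': 4, 'p': 9}
cfg['d'] = 4+2 = 6 → {'d': 6, 'p': 9}
del 'p' → {'d': 6}
cfg['t'] = 5 → {'d': 6, 't': 5}
del 'd' → {'t': 5}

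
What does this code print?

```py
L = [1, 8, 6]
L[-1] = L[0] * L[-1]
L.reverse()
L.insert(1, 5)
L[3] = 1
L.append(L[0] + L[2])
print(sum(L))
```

L[-1] = L[0]*L[-1] = 1*6 = 6 → [1, 8, 6]
reverse → [6, 8, 1]
insert 5 at 1 → [6, 5, 8, 1]
L[3] = 1 → [6, 5, 8, 1]
append L[0]+L[2] = 6+8 = 14 → [6, 5, 8, 1, 14]
sum = 34

34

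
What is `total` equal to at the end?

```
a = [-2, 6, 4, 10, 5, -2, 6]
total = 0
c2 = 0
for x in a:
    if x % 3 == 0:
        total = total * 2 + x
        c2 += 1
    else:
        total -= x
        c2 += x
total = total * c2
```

x=-2: not %3==0, total = 0-(-2) = 2; c2=-2
x=6: %3==0, total = 2*2+6 = 10; c2=-1
x=4: not %3==0, total = 10-4 = 6; c2=3
x=10: not %3==0, total = 6-10 = -4; c2=13
x=5: not %3==0, total = (-4)-5 = -9; c2=18
x=-2: not %3==0, total = (-9)-(-2) = -7; c2=16
x=6: %3==0, total = (-7)*2+6 = -8; c2=17
total*c2 = (-8)*17 = -136

-136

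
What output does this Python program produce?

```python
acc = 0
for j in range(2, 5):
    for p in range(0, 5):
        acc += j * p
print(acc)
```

j=2,p=0: acc = 0+0 = 0
j=2,p=1: acc = 0+2 = 2
j=2,p=2: acc = 2+4 = 6
j=2,p=3: acc = 6+6 = 12
j=2,p=4: acc = 12+8 = 20
j=3,p=0: acc = 20+0 = 20
j=3,p=1: acc = 20+3 = 23
j=3,p=2: acc = 23+6 = 29
j=3,p=3: acc = 29+9 = 38
j=3,p=4: acc = 38+12 = 50
j=4,p=0: acc = 50+0 = 50
j=4,p=1: acc = 50+4 = 54
j=4,p=2: acc = 54+8 = 62
j=4,p=3: acc = 62+12 = 74
j=4,p=4: acc = 74+16 = 90

90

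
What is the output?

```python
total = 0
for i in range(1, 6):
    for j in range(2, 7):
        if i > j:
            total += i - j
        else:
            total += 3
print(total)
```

i=1,j=2: not 1>2, total = 0+3 = 3
i=1,j=3: not 1>3, total = 3+3 = 6
i=1,j=4: not 1>4, total = 6+3 = 9
i=1,j=5: not 1>5, total = 9+3 = 12
i=1,j=6: not 1>6, total = 12+3 = 15
i=2,j=2: not 2>2, total = 15+3 = 18
i=2,j=3: not 2>3, total = 18+3 = 21
i=2,j=4: not 2>4, total = 21+3 = 24
i=2,j=5: not 2>5, total = 24+3 = 27
i=2,j=6: not 2>6, total = 27+3 = 30
i=3,j=2: 3>2, total = 30+1 = 31
i=3,j=3: not 3>3, total = 31+3 = 34
i=3,j=4: not 3>4, total = 34+3 = 37
i=3,j=5: not 3>5, total = 37+3 = 40
i=3,j=6: not 3>6, total = 40+3 = 43
i=4,j=2: 4>2, total = 43+2 = 45
i=4,j=3: 4>3, total = 45+1 = 46
i=4,j=4: not 4>4, total = 46+3 = 49
i=4,j=5: not 4>5, total = 49+3 = 52
i=4,j=6: not 4>6, total = 52+3 = 55
i=5,j=2: 5>2, total = 55+3 = 58
i=5,j=3: 5>3, total = 58+2 = 60
i=5,j=4: 5>4, total = 60+1 = 61
i=5,j=5: not 5>5, total = 61+3 = 64
i=5,j=6: not 5>6, total = 64+3 = 67

67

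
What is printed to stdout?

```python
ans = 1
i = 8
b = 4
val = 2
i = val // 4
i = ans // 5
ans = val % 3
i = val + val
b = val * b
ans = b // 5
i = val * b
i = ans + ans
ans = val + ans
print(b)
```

8

i = 2//4 = 0
i = 1//5 = 0
ans = 2%3 = 2
i = 2+2 = 4
b = 2*4 = 8
ans = 8//5 = 1
i = 2*8 = 16
i = 1+1 = 2
ans = 2+1 = 3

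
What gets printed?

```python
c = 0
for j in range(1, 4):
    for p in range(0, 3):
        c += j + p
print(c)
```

27

j=1,p=0: c = 0+1 = 1
j=1,p=1: c = 1+2 = 3
j=1,p=2: c = 3+3 = 6
j=2,p=0: c = 6+2 = 8
j=2,p=1: c = 8+3 = 11
j=2,p=2: c = 11+4 = 15
j=3,p=0: c = 15+3 = 18
j=3,p=1: c = 18+4 = 22
j=3,p=2: c = 22+5 = 27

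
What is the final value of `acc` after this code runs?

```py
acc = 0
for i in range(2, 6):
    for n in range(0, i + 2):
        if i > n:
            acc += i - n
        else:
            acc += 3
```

58

i=2,n=0: 2>0, acc = 0+2 = 2
i=2,n=1: 2>1, acc = 2+1 = 3
i=2,n=2: not 2>2, acc = 3+3 = 6
i=2,n=3: not 2>3, acc = 6+3 = 9
i=3,n=0: 3>0, acc = 9+3 = 12
i=3,n=1: 3>1, acc = 12+2 = 14
i=3,n=2: 3>2, acc = 14+1 = 15
i=3,n=3: not 3>3, acc = 15+3 = 18
i=3,n=4: not 3>4, acc = 18+3 = 21
i=4,n=0: 4>0, acc = 21+4 = 25
i=4,n=1: 4>1, acc = 25+3 = 28
i=4,n=2: 4>2, acc = 28+2 = 30
i=4,n=3: 4>3, acc = 30+1 = 31
i=4,n=4: not 4>4, acc = 31+3 = 34
i=4,n=5: not 4>5, acc = 34+3 = 37
i=5,n=0: 5>0, acc = 37+5 = 42
i=5,n=1: 5>1, acc = 42+4 = 46
i=5,n=2: 5>2, acc = 46+3 = 49
i=5,n=3: 5>3, acc = 49+2 = 51
i=5,n=4: 5>4, acc = 51+1 = 52
i=5,n=5: not 5>5, acc = 52+3 = 55
i=5,n=6: not 5>6, acc = 55+3 = 58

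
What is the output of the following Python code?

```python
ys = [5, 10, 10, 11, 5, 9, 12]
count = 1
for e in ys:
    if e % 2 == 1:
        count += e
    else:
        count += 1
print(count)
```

e=5: odd, count = 1+5 = 6
e=10: not odd, count = 6+1 = 7
e=10: not odd, count = 7+1 = 8
e=11: odd, count = 8+11 = 19
e=5: odd, count = 19+5 = 24
e=9: odd, count = 24+9 = 33
e=12: not odd, count = 33+1 = 34

34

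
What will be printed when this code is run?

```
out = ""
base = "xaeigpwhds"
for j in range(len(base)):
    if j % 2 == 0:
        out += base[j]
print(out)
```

xegwd

j=0: add 'x' → 'x'
j=1: skip
j=2: add 'e' → 'xe'
j=3: skip
j=4: add 'g' → 'xeg'
j=5: skip
j=6: add 'w' → 'xegw'
j=7: skip
j=8: add 'd' → 'xegwd'
j=9: skip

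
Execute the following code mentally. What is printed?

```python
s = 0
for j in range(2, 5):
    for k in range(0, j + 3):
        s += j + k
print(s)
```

j=2,k=0: s = 0+2 = 2
j=2,k=1: s = 2+3 = 5
j=2,k=2: s = 5+4 = 9
j=2,k=3: s = 9+5 = 14
j=2,k=4: s = 14+6 = 20
j=3,k=0: s = 20+3 = 23
j=3,k=1: s = 23+4 = 27
j=3,k=2: s = 27+5 = 32
j=3,k=3: s = 32+6 = 38
j=3,k=4: s = 38+7 = 45
j=3,k=5: s = 45+8 = 53
j=4,k=0: s = 53+4 = 57
j=4,k=1: s = 57+5 = 62
j=4,k=2: s = 62+6 = 68
j=4,k=3: s = 68+7 = 75
j=4,k=4: s = 75+8 = 83
j=4,k=5: s = 83+9 = 92
j=4,k=6: s = 92+10 = 102

102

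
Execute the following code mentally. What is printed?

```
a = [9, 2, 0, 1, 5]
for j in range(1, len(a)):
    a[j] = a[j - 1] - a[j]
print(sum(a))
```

30

j=1: a[1] = 9-2 = 7 → [9, 7, 0, 1, 5]
j=2: a[2] = 7-0 = 7 → [9, 7, 7, 1, 5]
j=3: a[3] = 7-1 = 6 → [9, 7, 7, 6, 5]
j=4: a[4] = 6-5 = 1 → [9, 7, 7, 6, 1]
sum = 30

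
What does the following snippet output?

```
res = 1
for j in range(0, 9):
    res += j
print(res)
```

j=0: res = 1+0 = 1
j=1: res = 1+1 = 2
j=2: res = 2+2 = 4
j=3: res = 4+3 = 7
j=4: res = 7+4 = 11
j=5: res = 11+5 = 16
j=6: res = 16+6 = 22
j=7: res = 22+7 = 29
j=8: res = 29+8 = 37

37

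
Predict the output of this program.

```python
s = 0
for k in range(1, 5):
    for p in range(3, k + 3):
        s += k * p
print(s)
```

k=1,p=3: s = 0+3 = 3
k=2,p=3: s = 3+6 = 9
k=2,p=4: s = 9+8 = 17
k=3,p=3: s = 17+9 = 26
k=3,p=4: s = 26+12 = 38
k=3,p=5: s = 38+15 = 53
k=4,p=3: s = 53+12 = 65
k=4,p=4: s = 65+16 = 81
k=4,p=5: s = 81+20 = 101
k=4,p=6: s = 101+24 = 125

125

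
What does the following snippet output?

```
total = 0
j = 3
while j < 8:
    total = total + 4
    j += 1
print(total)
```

j=3: total = 0+4 = 4
j=4: total = 4+4 = 8
j=5: total = 8+4 = 12
j=6: total = 12+4 = 16
j=7: total = 16+4 = 20

20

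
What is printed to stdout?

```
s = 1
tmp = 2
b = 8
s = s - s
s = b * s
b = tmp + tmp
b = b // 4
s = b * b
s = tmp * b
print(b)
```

s = 1-1 = 0
s = 8*0 = 0
b = 2+2 = 4
b = 4//4 = 1
s = 1*1 = 1
s = 2*1 = 2

1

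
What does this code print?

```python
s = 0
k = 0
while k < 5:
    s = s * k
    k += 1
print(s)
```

k=0: s = 0*0 = 0
k=1: s = 0*1 = 0
k=2: s = 0*2 = 0
k=3: s = 0*3 = 0
k=4: s = 0*4 = 0

0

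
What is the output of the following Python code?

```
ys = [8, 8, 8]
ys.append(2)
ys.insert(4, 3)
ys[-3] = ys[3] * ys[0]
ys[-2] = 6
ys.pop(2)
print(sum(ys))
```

25

append 2 → [8, 8, 8, 2]
insert 3 at 4 → [8, 8, 8, 2, 3]
ys[-3] = ys[3]*ys[0] = 2*8 = 16 → [8, 8, 16, 2, 3]
ys[-2] = 6 → [8, 8, 16, 6, 3]
pop(2) removes 16 → [8, 8, 6, 3]
sum = 25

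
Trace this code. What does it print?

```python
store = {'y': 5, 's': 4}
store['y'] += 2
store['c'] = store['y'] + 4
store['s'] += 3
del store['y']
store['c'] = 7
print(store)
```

{'s': 7, 'c': 7}

store['y'] = 5+2 = 7 → {'y': 7, 's': 4}
store['c'] = store['y']+4 = 11 → {'y': 7, 's': 4, 'c': 11}
store['s'] = 4+3 = 7 → {'y': 7, 's': 7, 'c': 11}
del 'y' → {'s': 7, 'c': 11}
store['c'] = 7 → {'s': 7, 'c': 7}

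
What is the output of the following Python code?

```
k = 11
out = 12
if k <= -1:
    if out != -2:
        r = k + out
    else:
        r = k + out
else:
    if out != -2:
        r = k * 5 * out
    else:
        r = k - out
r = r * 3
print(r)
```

k=11, out=12
k <= -1 is False; out != -2 is True
→ r = k * 5 * out = 660
r = 660*3 = 1980

1980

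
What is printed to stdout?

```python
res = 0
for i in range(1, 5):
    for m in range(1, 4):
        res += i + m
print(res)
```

i=1,m=1: res = 0+2 = 2
i=1,m=2: res = 2+3 = 5
i=1,m=3: res = 5+4 = 9
i=2,m=1: res = 9+3 = 12
i=2,m=2: res = 12+4 = 16
i=2,m=3: res = 16+5 = 21
i=3,m=1: res = 21+4 = 25
i=3,m=2: res = 25+5 = 30
i=3,m=3: res = 30+6 = 36
i=4,m=1: res = 36+5 = 41
i=4,m=2: res = 41+6 = 47
i=4,m=3: res = 47+7 = 54

54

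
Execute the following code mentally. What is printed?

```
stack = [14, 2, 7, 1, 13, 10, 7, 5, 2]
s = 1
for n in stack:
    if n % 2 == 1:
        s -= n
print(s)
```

-32

n=14: not odd
n=2: not odd
n=7: odd, s = 1-7 = -6
n=1: odd, s = (-6)-1 = -7
n=13: odd, s = (-7)-13 = -20
n=10: not odd
n=7: odd, s = (-20)-7 = -27
n=5: odd, s = (-27)-5 = -32
n=2: not odd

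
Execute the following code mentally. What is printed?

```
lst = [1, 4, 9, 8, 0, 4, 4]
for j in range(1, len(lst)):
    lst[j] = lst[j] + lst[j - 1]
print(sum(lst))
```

120

j=1: lst[1] = 4+1 = 5 → [1, 5, 9, 8, 0, 4, 4]
j=2: lst[2] = 9+5 = 14 → [1, 5, 14, 8, 0, 4, 4]
j=3: lst[3] = 8+14 = 22 → [1, 5, 14, 22, 0, 4, 4]
j=4: lst[4] = 0+22 = 22 → [1, 5, 14, 22, 22, 4, 4]
j=5: lst[5] = 4+22 = 26 → [1, 5, 14, 22, 22, 26, 4]
j=6: lst[6] = 4+26 = 30 → [1, 5, 14, 22, 22, 26, 30]
sum = 120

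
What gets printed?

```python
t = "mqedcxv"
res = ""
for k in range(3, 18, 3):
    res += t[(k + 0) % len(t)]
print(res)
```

k=3: add t[3]='d' → 'd'
k=6: add t[6]='v' → 'dv'
k=9: add t[2]='e' → 'dve'
k=12: add t[5]='x' → 'dvex'
k=15: add t[1]='q' → 'dvexq'

dvexq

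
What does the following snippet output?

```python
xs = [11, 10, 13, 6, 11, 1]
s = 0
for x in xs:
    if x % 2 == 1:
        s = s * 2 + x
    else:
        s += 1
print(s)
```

x=11: odd, s = 0*2+11 = 11
x=10: not odd, s = 11+1 = 12
x=13: odd, s = 12*2+13 = 37
x=6: not odd, s = 37+1 = 38
x=11: odd, s = 38*2+11 = 87
x=1: odd, s = 87*2+1 = 175

175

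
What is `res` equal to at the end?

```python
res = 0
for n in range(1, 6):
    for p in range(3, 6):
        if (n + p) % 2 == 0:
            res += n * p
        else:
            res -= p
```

n=1,p=3: even sum, res = 0+3 = 3
n=1,p=4: odd sum, res = 3-4 = -1
n=1,p=5: even sum, res = (-1)+5 = 4
n=2,p=3: odd sum, res = 4-3 = 1
n=2,p=4: even sum, res = 1+8 = 9
n=2,p=5: odd sum, res = 9-5 = 4
n=3,p=3: even sum, res = 4+9 = 13
n=3,p=4: odd sum, res = 13-4 = 9
n=3,p=5: even sum, res = 9+15 = 24
n=4,p=3: odd sum, res = 24-3 = 21
n=4,p=4: even sum, res = 21+16 = 37
n=4,p=5: odd sum, res = 37-5 = 32
n=5,p=3: even sum, res = 32+15 = 47
n=5,p=4: odd sum, res = 47-4 = 43
n=5,p=5: even sum, res = 43+25 = 68

68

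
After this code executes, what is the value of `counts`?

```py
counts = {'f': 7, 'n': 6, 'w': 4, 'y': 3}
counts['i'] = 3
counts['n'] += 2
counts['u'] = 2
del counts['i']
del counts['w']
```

counts['i'] = 3 → {'f': 7, 'n': 6, 'w': 4, 'y': 3, 'i': 3}
counts['n'] = 6+2 = 8 → {'f': 7, 'n': 8, 'w': 4, 'y': 3, 'i': 3}
counts['u'] = 2 → {'f': 7, 'n': 8, 'w': 4, 'y': 3, 'i': 3, 'u': 2}
del 'i' → {'f': 7, 'n': 8, 'w': 4, 'y': 3, 'u': 2}
del 'w' → {'f': 7, 'n': 8, 'y': 3, 'u': 2}

{'f': 7, 'n': 8, 'y': 3, 'u': 2}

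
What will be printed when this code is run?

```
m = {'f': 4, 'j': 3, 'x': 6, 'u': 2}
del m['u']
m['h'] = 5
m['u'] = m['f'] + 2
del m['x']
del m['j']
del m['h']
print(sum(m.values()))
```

del 'u' → {'f': 4, 'j': 3, 'x': 6}
m['h'] = 5 → {'f': 4, 'j': 3, 'x': 6, 'h': 5}
m['u'] = m['f']+2 = 6 → {'f': 4, 'j': 3, 'x': 6, 'h': 5, 'u': 6}
del 'x' → {'f': 4, 'j': 3, 'h': 5, 'u': 6}
del 'j' → {'f': 4, 'h': 5, 'u': 6}
del 'h' → {'f': 4, 'u': 6}
sum of values = 10

10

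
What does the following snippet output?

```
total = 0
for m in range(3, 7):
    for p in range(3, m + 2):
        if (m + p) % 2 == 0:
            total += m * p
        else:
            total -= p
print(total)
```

m=3,p=3: even sum, total = 0+9 = 9
m=3,p=4: odd sum, total = 9-4 = 5
m=4,p=3: odd sum, total = 5-3 = 2
m=4,p=4: even sum, total = 2+16 = 18
m=4,p=5: odd sum, total = 18-5 = 13
m=5,p=3: even sum, total = 13+15 = 28
m=5,p=4: odd sum, total = 28-4 = 24
m=5,p=5: even sum, total = 24+25 = 49
m=5,p=6: odd sum, total = 49-6 = 43
m=6,p=3: odd sum, total = 43-3 = 40
m=6,p=4: even sum, total = 40+24 = 64
m=6,p=5: odd sum, total = 64-5 = 59
m=6,p=6: even sum, total = 59+36 = 95
m=6,p=7: odd sum, total = 95-7 = 88

88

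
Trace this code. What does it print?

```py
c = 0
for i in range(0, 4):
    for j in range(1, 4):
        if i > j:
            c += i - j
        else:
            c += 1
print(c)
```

i=0,j=1: not 0>1, c = 0+1 = 1
i=0,j=2: not 0>2, c = 1+1 = 2
i=0,j=3: not 0>3, c = 2+1 = 3
i=1,j=1: not 1>1, c = 3+1 = 4
i=1,j=2: not 1>2, c = 4+1 = 5
i=1,j=3: not 1>3, c = 5+1 = 6
i=2,j=1: 2>1, c = 6+1 = 7
i=2,j=2: not 2>2, c = 7+1 = 8
i=2,j=3: not 2>3, c = 8+1 = 9
i=3,j=1: 3>1, c = 9+2 = 11
i=3,j=2: 3>2, c = 11+1 = 12
i=3,j=3: not 3>3, c = 12+1 = 13

13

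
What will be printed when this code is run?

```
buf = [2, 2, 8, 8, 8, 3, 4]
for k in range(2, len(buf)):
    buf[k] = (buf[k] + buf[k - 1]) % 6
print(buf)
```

[2, 2, 4, 0, 2, 5, 3]

k=2: buf[2] = (8+2)%6 = 4 → [2, 2, 4, 8, 8, 3, 4]
k=3: buf[3] = (8+4)%6 = 0 → [2, 2, 4, 0, 8, 3, 4]
k=4: buf[4] = (8+0)%6 = 2 → [2, 2, 4, 0, 2, 3, 4]
k=5: buf[5] = (3+2)%6 = 5 → [2, 2, 4, 0, 2, 5, 4]
k=6: buf[6] = (4+5)%6 = 3 → [2, 2, 4, 0, 2, 5, 3]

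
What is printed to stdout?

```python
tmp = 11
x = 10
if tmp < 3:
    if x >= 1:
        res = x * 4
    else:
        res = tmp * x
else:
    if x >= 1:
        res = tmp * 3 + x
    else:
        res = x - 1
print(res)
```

tmp=11, x=10
tmp < 3 is False; x >= 1 is True
→ res = tmp * 3 + x = 43

43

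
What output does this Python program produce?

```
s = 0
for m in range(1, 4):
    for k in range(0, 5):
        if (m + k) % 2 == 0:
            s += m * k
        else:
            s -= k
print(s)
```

m=1,k=0: odd sum, s = 0-0 = 0
m=1,k=1: even sum, s = 0+1 = 1
m=1,k=2: odd sum, s = 1-2 = -1
m=1,k=3: even sum, s = (-1)+3 = 2
m=1,k=4: odd sum, s = 2-4 = -2
m=2,k=0: even sum, s = (-2)+0 = -2
m=2,k=1: odd sum, s = (-2)-1 = -3
m=2,k=2: even sum, s = (-3)+4 = 1
m=2,k=3: odd sum, s = 1-3 = -2
m=2,k=4: even sum, s = (-2)+8 = 6
m=3,k=0: odd sum, s = 6-0 = 6
m=3,k=1: even sum, s = 6+3 = 9
m=3,k=2: odd sum, s = 9-2 = 7
m=3,k=3: even sum, s = 7+9 = 16
m=3,k=4: odd sum, s = 16-4 = 12

12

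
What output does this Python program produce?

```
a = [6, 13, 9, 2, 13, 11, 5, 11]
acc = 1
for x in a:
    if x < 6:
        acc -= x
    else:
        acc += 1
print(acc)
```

0

x=6: not <6, acc = 1+1 = 2
x=13: not <6, acc = 2+1 = 3
x=9: not <6, acc = 3+1 = 4
x=2: <6, acc = 4-2 = 2
x=13: not <6, acc = 2+1 = 3
x=11: not <6, acc = 3+1 = 4
x=5: <6, acc = 4-5 = -1
x=11: not <6, acc = (-1)+1 = 0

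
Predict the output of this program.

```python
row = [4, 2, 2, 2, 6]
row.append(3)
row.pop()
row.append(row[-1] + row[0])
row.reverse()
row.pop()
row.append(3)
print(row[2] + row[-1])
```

append 3 → [4, 2, 2, 2, 6, 3]
pop() removes 3 → [4, 2, 2, 2, 6]
append row[-1]+row[0] = 6+4 = 10 → [4, 2, 2, 2, 6, 10]
reverse → [10, 6, 2, 2, 2, 4]
pop() removes 4 → [10, 6, 2, 2, 2]
append 3 → [10, 6, 2, 2, 2, 3]
row[2]+row[-1] = 2+3 = 5

5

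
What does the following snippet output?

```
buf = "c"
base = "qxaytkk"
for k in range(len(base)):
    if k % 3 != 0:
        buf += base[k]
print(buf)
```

k=0: skip
k=1: add 'x' → 'cx'
k=2: add 'a' → 'cxa'
k=3: skip
k=4: add 't' → 'cxat'
k=5: add 'k' → 'cxatk'
k=6: skip

cxatk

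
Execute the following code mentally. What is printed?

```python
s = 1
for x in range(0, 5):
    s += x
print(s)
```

x=0: s = 1+0 = 1
x=1: s = 1+1 = 2
x=2: s = 2+2 = 4
x=3: s = 4+3 = 7
x=4: s = 7+4 = 11

11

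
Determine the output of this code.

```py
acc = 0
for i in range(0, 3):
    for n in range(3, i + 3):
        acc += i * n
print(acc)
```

i=1,n=3: acc = 0+3 = 3
i=2,n=3: acc = 3+6 = 9
i=2,n=4: acc = 9+8 = 17

17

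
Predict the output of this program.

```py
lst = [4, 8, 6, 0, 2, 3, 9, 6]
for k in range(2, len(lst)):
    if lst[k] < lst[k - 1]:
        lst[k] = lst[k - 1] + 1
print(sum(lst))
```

81

k=2: 6<8, lst[2] = 8+1 = 9 → [4, 8, 9, 0, 2, 3, 9, 6]
k=3: 0<9, lst[3] = 9+1 = 10 → [4, 8, 9, 10, 2, 3, 9, 6]
k=4: 2<10, lst[4] = 10+1 = 11 → [4, 8, 9, 10, 11, 3, 9, 6]
k=5: 3<11, lst[5] = 11+1 = 12 → [4, 8, 9, 10, 11, 12, 9, 6]
k=6: 9<12, lst[6] = 12+1 = 13 → [4, 8, 9, 10, 11, 12, 13, 6]
k=7: 6<13, lst[7] = 13+1 = 14 → [4, 8, 9, 10, 11, 12, 13, 14]
sum = 81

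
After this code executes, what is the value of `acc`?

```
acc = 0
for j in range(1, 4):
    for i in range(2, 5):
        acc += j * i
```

j=1,i=2: acc = 0+2 = 2
j=1,i=3: acc = 2+3 = 5
j=1,i=4: acc = 5+4 = 9
j=2,i=2: acc = 9+4 = 13
j=2,i=3: acc = 13+6 = 19
j=2,i=4: acc = 19+8 = 27
j=3,i=2: acc = 27+6 = 33
j=3,i=3: acc = 33+9 = 42
j=3,i=4: acc = 42+12 = 54

54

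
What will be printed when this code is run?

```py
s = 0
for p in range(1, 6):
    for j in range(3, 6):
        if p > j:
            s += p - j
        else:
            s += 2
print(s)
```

28

p=1,j=3: not 1>3, s = 0+2 = 2
p=1,j=4: not 1>4, s = 2+2 = 4
p=1,j=5: not 1>5, s = 4+2 = 6
p=2,j=3: not 2>3, s = 6+2 = 8
p=2,j=4: not 2>4, s = 8+2 = 10
p=2,j=5: not 2>5, s = 10+2 = 12
p=3,j=3: not 3>3, s = 12+2 = 14
p=3,j=4: not 3>4, s = 14+2 = 16
p=3,j=5: not 3>5, s = 16+2 = 18
p=4,j=3: 4>3, s = 18+1 = 19
p=4,j=4: not 4>4, s = 19+2 = 21
p=4,j=5: not 4>5, s = 21+2 = 23
p=5,j=3: 5>3, s = 23+2 = 25
p=5,j=4: 5>4, s = 25+1 = 26
p=5,j=5: not 5>5, s = 26+2 = 28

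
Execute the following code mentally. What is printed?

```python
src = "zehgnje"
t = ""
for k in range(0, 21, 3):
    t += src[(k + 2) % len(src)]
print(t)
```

hjenzge

k=0: add src[2]='h' → 'h'
k=3: add src[5]='j' → 'hj'
k=6: add src[1]='e' → 'hje'
k=9: add src[4]='n' → 'hjen'
k=12: add src[0]='z' → 'hjenz'
k=15: add src[3]='g' → 'hjenzg'
k=18: add src[6]='e' → 'hjenzge'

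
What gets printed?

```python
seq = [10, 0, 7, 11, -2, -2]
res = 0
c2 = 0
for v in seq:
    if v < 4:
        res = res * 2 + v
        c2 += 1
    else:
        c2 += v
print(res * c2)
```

-186

v=10: not <4; c2=10
v=0: <4, res = 0*2+0 = 0; c2=11
v=7: not <4; c2=18
v=11: not <4; c2=29
v=-2: <4, res = 0*2+(-2) = -2; c2=30
v=-2: <4, res = (-2)*2+(-2) = -6; c2=31
res*c2 = (-6)*31 = -186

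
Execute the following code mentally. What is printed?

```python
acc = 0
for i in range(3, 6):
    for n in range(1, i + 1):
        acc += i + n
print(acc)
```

81

i=3,n=1: acc = 0+4 = 4
i=3,n=2: acc = 4+5 = 9
i=3,n=3: acc = 9+6 = 15
i=4,n=1: acc = 15+5 = 20
i=4,n=2: acc = 20+6 = 26
i=4,n=3: acc = 26+7 = 33
i=4,n=4: acc = 33+8 = 41
i=5,n=1: acc = 41+6 = 47
i=5,n=2: acc = 47+7 = 54
i=5,n=3: acc = 54+8 = 62
i=5,n=4: acc = 62+9 = 71
i=5,n=5: acc = 71+10 = 81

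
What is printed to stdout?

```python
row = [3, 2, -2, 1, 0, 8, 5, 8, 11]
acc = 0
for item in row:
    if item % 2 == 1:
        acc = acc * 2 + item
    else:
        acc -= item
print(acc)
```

1

item=3: odd, acc = 0*2+3 = 3
item=2: not odd, acc = 3-2 = 1
item=-2: not odd, acc = 1-(-2) = 3
item=1: odd, acc = 3*2+1 = 7
item=0: not odd, acc = 7-0 = 7
item=8: not odd, acc = 7-8 = -1
item=5: odd, acc = (-1)*2+5 = 3
item=8: not odd, acc = 3-8 = -5
item=11: odd, acc = (-5)*2+11 = 1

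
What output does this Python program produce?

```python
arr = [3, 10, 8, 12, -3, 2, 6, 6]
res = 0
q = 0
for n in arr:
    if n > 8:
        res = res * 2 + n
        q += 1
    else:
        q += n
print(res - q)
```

n=3: not >8; q=3
n=10: >8, res = 0*2+10 = 10; q=4
n=8: not >8; q=12
n=12: >8, res = 10*2+12 = 32; q=13
n=-3: not >8; q=10
n=2: not >8; q=12
n=6: not >8; q=18
n=6: not >8; q=24
res-q = 32-24 = 8

8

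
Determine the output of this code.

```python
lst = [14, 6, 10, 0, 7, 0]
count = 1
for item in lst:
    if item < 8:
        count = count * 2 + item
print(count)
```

78

item=14: not <8
item=6: <8, count = 1*2+6 = 8
item=10: not <8
item=0: <8, count = 8*2+0 = 16
item=7: <8, count = 16*2+7 = 39
item=0: <8, count = 39*2+0 = 78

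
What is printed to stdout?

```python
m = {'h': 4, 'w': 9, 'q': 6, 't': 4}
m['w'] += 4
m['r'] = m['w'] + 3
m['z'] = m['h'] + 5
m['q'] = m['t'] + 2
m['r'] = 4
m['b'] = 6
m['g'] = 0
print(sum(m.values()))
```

46

m['w'] = 9+4 = 13 → {'h': 4, 'w': 13, 'q': 6, 't': 4}
m['r'] = m['w']+3 = 16 → {'h': 4, 'w': 13, 'q': 6, 't': 4, 'r': 16}
m['z'] = m['h']+5 = 9 → {'h': 4, 'w': 13, 'q': 6, 't': 4, 'r': 16, 'z': 9}
m['q'] = m['t']+2 = 6 → {'h': 4, 'w': 13, 'q': 6, 't': 4, 'r': 16, 'z': 9}
m['r'] = 4 → {'h': 4, 'w': 13, 'q': 6, 't': 4, 'r': 4, 'z': 9}
m['b'] = 6 → {'h': 4, 'w': 13, 'q': 6, 't': 4, 'r': 4, 'z': 9, 'b': 6}
m['g'] = 0 → {'h': 4, 'w': 13, 'q': 6, 't': 4, 'r': 4, 'z': 9, 'b': 6, 'g': 0}
sum of values = 46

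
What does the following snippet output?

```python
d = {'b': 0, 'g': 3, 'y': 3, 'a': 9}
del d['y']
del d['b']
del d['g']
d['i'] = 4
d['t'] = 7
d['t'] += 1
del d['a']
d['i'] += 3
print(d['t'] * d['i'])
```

56

del 'y' → {'b': 0, 'g': 3, 'a': 9}
del 'b' → {'g': 3, 'a': 9}
del 'g' → {'a': 9}
d['i'] = 4 → {'a': 9, 'i': 4}
d['t'] = 7 → {'a': 9, 'i': 4, 't': 7}
d['t'] = 7+1 = 8 → {'a': 9, 'i': 4, 't': 8}
del 'a' → {'i': 4, 't': 8}
d['i'] = 4+3 = 7 → {'i': 7, 't': 8}
d['t']*d['i'] = 8*7 = 56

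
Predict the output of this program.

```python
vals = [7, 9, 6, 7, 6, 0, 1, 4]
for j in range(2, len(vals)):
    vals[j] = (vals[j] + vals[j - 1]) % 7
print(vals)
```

[7, 9, 1, 1, 0, 0, 1, 5]

j=2: vals[2] = (6+9)%7 = 1 → [7, 9, 1, 7, 6, 0, 1, 4]
j=3: vals[3] = (7+1)%7 = 1 → [7, 9, 1, 1, 6, 0, 1, 4]
j=4: vals[4] = (6+1)%7 = 0 → [7, 9, 1, 1, 0, 0, 1, 4]
j=5: vals[5] = (0+0)%7 = 0 → [7, 9, 1, 1, 0, 0, 1, 4]
j=6: vals[6] = (1+0)%7 = 1 → [7, 9, 1, 1, 0, 0, 1, 4]
j=7: vals[7] = (4+1)%7 = 5 → [7, 9, 1, 1, 0, 0, 1, 5]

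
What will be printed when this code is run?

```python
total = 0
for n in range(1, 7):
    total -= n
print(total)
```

-21

n=1: total = 0-1 = -1
n=2: total = (-1)-2 = -3
n=3: total = (-3)-3 = -6
n=4: total = (-6)-4 = -10
n=5: total = (-10)-5 = -15
n=6: total = (-15)-6 = -21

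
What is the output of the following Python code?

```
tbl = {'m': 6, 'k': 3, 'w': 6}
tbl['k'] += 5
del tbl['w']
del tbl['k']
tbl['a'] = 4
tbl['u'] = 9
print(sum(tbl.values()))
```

tbl['k'] = 3+5 = 8 → {'m': 6, 'k': 8, 'w': 6}
del 'w' → {'m': 6, 'k': 8}
del 'k' → {'m': 6}
tbl['a'] = 4 → {'m': 6, 'a': 4}
tbl['u'] = 9 → {'m': 6, 'a': 4, 'u': 9}
sum of values = 19

19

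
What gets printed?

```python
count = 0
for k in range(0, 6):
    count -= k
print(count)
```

-15

k=0: count = 0-0 = 0
k=1: count = 0-1 = -1
k=2: count = (-1)-2 = -3
k=3: count = (-3)-3 = -6
k=4: count = (-6)-4 = -10
k=5: count = (-10)-5 = -15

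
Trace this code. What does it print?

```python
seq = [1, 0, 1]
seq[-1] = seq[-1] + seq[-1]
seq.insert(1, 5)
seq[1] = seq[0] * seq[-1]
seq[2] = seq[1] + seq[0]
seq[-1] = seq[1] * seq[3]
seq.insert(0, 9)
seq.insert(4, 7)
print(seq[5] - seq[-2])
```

seq[-1] = seq[-1]+seq[-1] = 1+1 = 2 → [1, 0, 2]
insert 5 at 1 → [1, 5, 0, 2]
seq[1] = seq[0]*seq[-1] = 1*2 = 2 → [1, 2, 0, 2]
seq[2] = seq[1]+seq[0] = 2+1 = 3 → [1, 2, 3, 2]
seq[-1] = seq[1]*seq[3] = 2*2 = 4 → [1, 2, 3, 4]
insert 9 at 0 → [9, 1, 2, 3, 4]
insert 7 at 4 → [9, 1, 2, 3, 7, 4]
seq[5]-seq[-2] = 4-7 = -3

-3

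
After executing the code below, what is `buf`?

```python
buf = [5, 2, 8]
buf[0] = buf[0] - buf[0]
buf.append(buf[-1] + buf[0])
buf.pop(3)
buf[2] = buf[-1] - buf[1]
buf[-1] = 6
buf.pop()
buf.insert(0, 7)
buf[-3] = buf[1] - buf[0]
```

buf[0] = buf[0]-buf[0] = 5-5 = 0 → [0, 2, 8]
append buf[-1]+buf[0] = 8+0 = 8 → [0, 2, 8, 8]
pop(3) removes 8 → [0, 2, 8]
buf[2] = buf[-1]-buf[1] = 8-2 = 6 → [0, 2, 6]
buf[-1] = 6 → [0, 2, 6]
pop() removes 6 → [0, 2]
insert 7 at 0 → [7, 0, 2]
buf[-3] = buf[1]-buf[0] = 0-7 = -7 → [-7, 0, 2]

[-7, 0, 2]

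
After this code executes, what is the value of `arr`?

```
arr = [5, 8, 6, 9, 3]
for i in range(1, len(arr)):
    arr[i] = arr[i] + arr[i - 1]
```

i=1: arr[1] = 8+5 = 13 → [5, 13, 6, 9, 3]
i=2: arr[2] = 6+13 = 19 → [5, 13, 19, 9, 3]
i=3: arr[3] = 9+19 = 28 → [5, 13, 19, 28, 3]
i=4: arr[4] = 3+28 = 31 → [5, 13, 19, 28, 31]

[5, 13, 19, 28, 31]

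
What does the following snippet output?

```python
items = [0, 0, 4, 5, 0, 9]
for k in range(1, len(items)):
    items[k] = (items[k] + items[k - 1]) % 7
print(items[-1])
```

k=1: items[1] = (0+0)%7 = 0 → [0, 0, 4, 5, 0, 9]
k=2: items[2] = (4+0)%7 = 4 → [0, 0, 4, 5, 0, 9]
k=3: items[3] = (5+4)%7 = 2 → [0, 0, 4, 2, 0, 9]
k=4: items[4] = (0+2)%7 = 2 → [0, 0, 4, 2, 2, 9]
k=5: items[5] = (9+2)%7 = 4 → [0, 0, 4, 2, 2, 4]

4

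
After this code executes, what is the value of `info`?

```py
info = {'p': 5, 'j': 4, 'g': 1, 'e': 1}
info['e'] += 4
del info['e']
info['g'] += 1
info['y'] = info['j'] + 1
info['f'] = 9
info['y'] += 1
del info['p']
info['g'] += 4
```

{'j': 4, 'g': 6, 'y': 6, 'f': 9}

info['e'] = 1+4 = 5 → {'p': 5, 'j': 4, 'g': 1, 'e': 5}
del 'e' → {'p': 5, 'j': 4, 'g': 1}
info['g'] = 1+1 = 2 → {'p': 5, 'j': 4, 'g': 2}
info['y'] = info['j']+1 = 5 → {'p': 5, 'j': 4, 'g': 2, 'y': 5}
info['f'] = 9 → {'p': 5, 'j': 4, 'g': 2, 'y': 5, 'f': 9}
info['y'] = 5+1 = 6 → {'p': 5, 'j': 4, 'g': 2, 'y': 6, 'f': 9}
del 'p' → {'j': 4, 'g': 2, 'y': 6, 'f': 9}
info['g'] = 2+4 = 6 → {'j': 4, 'g': 6, 'y': 6, 'f': 9}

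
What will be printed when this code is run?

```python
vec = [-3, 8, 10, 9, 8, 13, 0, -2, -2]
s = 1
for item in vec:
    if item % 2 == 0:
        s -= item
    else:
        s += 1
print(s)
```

-18

item=-3: not even, s = 1+1 = 2
item=8: even, s = 2-8 = -6
item=10: even, s = (-6)-10 = -16
item=9: not even, s = (-16)+1 = -15
item=8: even, s = (-15)-8 = -23
item=13: not even, s = (-23)+1 = -22
item=0: even, s = (-22)-0 = -22
item=-2: even, s = (-22)-(-2) = -20
item=-2: even, s = (-20)-(-2) = -18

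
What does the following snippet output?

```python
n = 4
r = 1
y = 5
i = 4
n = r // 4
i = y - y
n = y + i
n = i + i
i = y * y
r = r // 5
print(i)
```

25

n = 1//4 = 0
i = 5-5 = 0
n = 5+0 = 5
n = 0+0 = 0
i = 5*5 = 25
r = 1//5 = 0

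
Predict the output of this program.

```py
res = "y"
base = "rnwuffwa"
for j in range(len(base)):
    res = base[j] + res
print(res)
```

awffuwnry

j=0: prepend 'r' → 'ry'
j=1: prepend 'n' → 'nry'
j=2: prepend 'w' → 'wnry'
j=3: prepend 'u' → 'uwnry'
j=4: prepend 'f' → 'fuwnry'
j=5: prepend 'f' → 'ffuwnry'
j=6: prepend 'w' → 'wffuwnry'
j=7: prepend 'a' → 'awffuwnry'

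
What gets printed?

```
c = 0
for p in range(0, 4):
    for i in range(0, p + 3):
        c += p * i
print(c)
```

p=0,i=0: c = 0+0 = 0
p=0,i=1: c = 0+0 = 0
p=0,i=2: c = 0+0 = 0
p=1,i=0: c = 0+0 = 0
p=1,i=1: c = 0+1 = 1
p=1,i=2: c = 1+2 = 3
p=1,i=3: c = 3+3 = 6
p=2,i=0: c = 6+0 = 6
p=2,i=1: c = 6+2 = 8
p=2,i=2: c = 8+4 = 12
p=2,i=3: c = 12+6 = 18
p=2,i=4: c = 18+8 = 26
p=3,i=0: c = 26+0 = 26
p=3,i=1: c = 26+3 = 29
p=3,i=2: c = 29+6 = 35
p=3,i=3: c = 35+9 = 44
p=3,i=4: c = 44+12 = 56
p=3,i=5: c = 56+15 = 71

71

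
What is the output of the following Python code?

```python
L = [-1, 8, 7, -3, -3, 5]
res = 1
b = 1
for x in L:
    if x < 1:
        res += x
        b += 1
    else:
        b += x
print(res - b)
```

x=-1: <1, res = 1+(-1) = 0; b=2
x=8: not <1; b=10
x=7: not <1; b=17
x=-3: <1, res = 0+(-3) = -3; b=18
x=-3: <1, res = (-3)+(-3) = -6; b=19
x=5: not <1; b=24
res-b = (-6)-24 = -30

-30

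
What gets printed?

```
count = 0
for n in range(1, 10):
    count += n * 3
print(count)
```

n=1: count = 0+1*3 = 3
n=2: count = 3+2*3 = 9
n=3: count = 9+3*3 = 18
n=4: count = 18+4*3 = 30
n=5: count = 30+5*3 = 45
n=6: count = 45+6*3 = 63
n=7: count = 63+7*3 = 84
n=8: count = 84+8*3 = 108
n=9: count = 108+9*3 = 135

135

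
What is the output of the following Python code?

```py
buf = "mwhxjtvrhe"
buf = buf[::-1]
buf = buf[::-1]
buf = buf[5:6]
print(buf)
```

reverse → 'ehrvtjxhwm'
reverse → 'mwhxjtvrhe'
slice [5:6] → 't'

t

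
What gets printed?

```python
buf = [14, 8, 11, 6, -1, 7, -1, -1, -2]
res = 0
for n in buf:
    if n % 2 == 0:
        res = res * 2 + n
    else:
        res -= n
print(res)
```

102

n=14: even, res = 0*2+14 = 14
n=8: even, res = 14*2+8 = 36
n=11: not even, res = 36-11 = 25
n=6: even, res = 25*2+6 = 56
n=-1: not even, res = 56-(-1) = 57
n=7: not even, res = 57-7 = 50
n=-1: not even, res = 50-(-1) = 51
n=-1: not even, res = 51-(-1) = 52
n=-2: even, res = 52*2+(-2) = 102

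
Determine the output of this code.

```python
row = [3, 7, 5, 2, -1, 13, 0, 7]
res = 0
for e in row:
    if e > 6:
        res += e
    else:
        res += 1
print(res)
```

e=3: not >6, res = 0+1 = 1
e=7: >6, res = 1+7 = 8
e=5: not >6, res = 8+1 = 9
e=2: not >6, res = 9+1 = 10
e=-1: not >6, res = 10+1 = 11
e=13: >6, res = 11+13 = 24
e=0: not >6, res = 24+1 = 25
e=7: >6, res = 25+7 = 32

32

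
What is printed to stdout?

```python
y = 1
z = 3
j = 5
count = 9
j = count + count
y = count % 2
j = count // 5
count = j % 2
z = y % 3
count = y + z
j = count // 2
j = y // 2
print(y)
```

j = 9+9 = 18
y = 9%2 = 1
j = 9//5 = 1
count = 1%2 = 1
z = 1%3 = 1
count = 1+1 = 2
j = 2//2 = 1
j = 1//2 = 0

1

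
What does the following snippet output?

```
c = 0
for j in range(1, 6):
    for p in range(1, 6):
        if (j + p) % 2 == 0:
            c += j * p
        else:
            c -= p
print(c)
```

81

j=1,p=1: even sum, c = 0+1 = 1
j=1,p=2: odd sum, c = 1-2 = -1
j=1,p=3: even sum, c = (-1)+3 = 2
j=1,p=4: odd sum, c = 2-4 = -2
j=1,p=5: even sum, c = (-2)+5 = 3
j=2,p=1: odd sum, c = 3-1 = 2
j=2,p=2: even sum, c = 2+4 = 6
j=2,p=3: odd sum, c = 6-3 = 3
j=2,p=4: even sum, c = 3+8 = 11
j=2,p=5: odd sum, c = 11-5 = 6
j=3,p=1: even sum, c = 6+3 = 9
j=3,p=2: odd sum, c = 9-2 = 7
j=3,p=3: even sum, c = 7+9 = 16
j=3,p=4: odd sum, c = 16-4 = 12
j=3,p=5: even sum, c = 12+15 = 27
j=4,p=1: odd sum, c = 27-1 = 26
j=4,p=2: even sum, c = 26+8 = 34
j=4,p=3: odd sum, c = 34-3 = 31
j=4,p=4: even sum, c = 31+16 = 47
j=4,p=5: odd sum, c = 47-5 = 42
j=5,p=1: even sum, c = 42+5 = 47
j=5,p=2: odd sum, c = 47-2 = 45
j=5,p=3: even sum, c = 45+15 = 60
j=5,p=4: odd sum, c = 60-4 = 56
j=5,p=5: even sum, c = 56+25 = 81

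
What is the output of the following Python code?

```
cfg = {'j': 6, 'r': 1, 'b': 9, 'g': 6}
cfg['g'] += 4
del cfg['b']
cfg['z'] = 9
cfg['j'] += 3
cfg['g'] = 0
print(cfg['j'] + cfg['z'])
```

cfg['g'] = 6+4 = 10 → {'j': 6, 'r': 1, 'b': 9, 'g': 10}
del 'b' → {'j': 6, 'r': 1, 'g': 10}
cfg['z'] = 9 → {'j': 6, 'r': 1, 'g': 10, 'z': 9}
cfg['j'] = 6+3 = 9 → {'j': 9, 'r': 1, 'g': 10, 'z': 9}
cfg['g'] = 0 → {'j': 9, 'r': 1, 'g': 0, 'z': 9}
cfg['j']+cfg['z'] = 9+9 = 18

18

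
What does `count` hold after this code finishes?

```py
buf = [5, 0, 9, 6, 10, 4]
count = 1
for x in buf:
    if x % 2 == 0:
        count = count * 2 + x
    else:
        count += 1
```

x=5: not even, count = 1+1 = 2
x=0: even, count = 2*2+0 = 4
x=9: not even, count = 4+1 = 5
x=6: even, count = 5*2+6 = 16
x=10: even, count = 16*2+10 = 42
x=4: even, count = 42*2+4 = 88

88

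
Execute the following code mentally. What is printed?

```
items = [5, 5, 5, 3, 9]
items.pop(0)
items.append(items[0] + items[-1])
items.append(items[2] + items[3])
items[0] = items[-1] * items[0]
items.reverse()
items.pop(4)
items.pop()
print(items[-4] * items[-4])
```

pop(0) removes 5 → [5, 5, 3, 9]
append items[0]+items[-1] = 5+9 = 14 → [5, 5, 3, 9, 14]
append items[2]+items[3] = 3+9 = 12 → [5, 5, 3, 9, 14, 12]
items[0] = items[-1]*items[0] = 12*5 = 60 → [60, 5, 3, 9, 14, 12]
reverse → [12, 14, 9, 3, 5, 60]
pop(4) removes 5 → [12, 14, 9, 3, 60]
pop() removes 60 → [12, 14, 9, 3]
items[-4]*items[-4] = 12*12 = 144

144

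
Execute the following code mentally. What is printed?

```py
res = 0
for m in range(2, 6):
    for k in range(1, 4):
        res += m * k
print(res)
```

m=2,k=1: res = 0+2 = 2
m=2,k=2: res = 2+4 = 6
m=2,k=3: res = 6+6 = 12
m=3,k=1: res = 12+3 = 15
m=3,k=2: res = 15+6 = 21
m=3,k=3: res = 21+9 = 30
m=4,k=1: res = 30+4 = 34
m=4,k=2: res = 34+8 = 42
m=4,k=3: res = 42+12 = 54
m=5,k=1: res = 54+5 = 59
m=5,k=2: res = 59+10 = 69
m=5,k=3: res = 69+15 = 84

84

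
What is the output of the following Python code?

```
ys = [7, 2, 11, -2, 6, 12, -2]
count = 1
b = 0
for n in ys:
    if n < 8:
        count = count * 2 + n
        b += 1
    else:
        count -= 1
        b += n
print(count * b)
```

4256

n=7: <8, count = 1*2+7 = 9; b=1
n=2: <8, count = 9*2+2 = 20; b=2
n=11: not <8, count = 20-1 = 19; b=13
n=-2: <8, count = 19*2+(-2) = 36; b=14
n=6: <8, count = 36*2+6 = 78; b=15
n=12: not <8, count = 78-1 = 77; b=27
n=-2: <8, count = 77*2+(-2) = 152; b=28
count*b = 152*28 = 4256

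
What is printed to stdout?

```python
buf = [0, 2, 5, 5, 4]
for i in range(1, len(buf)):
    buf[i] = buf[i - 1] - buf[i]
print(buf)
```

i=1: buf[1] = 0-2 = -2 → [0, -2, 5, 5, 4]
i=2: buf[2] = (-2)-5 = -7 → [0, -2, -7, 5, 4]
i=3: buf[3] = (-7)-5 = -12 → [0, -2, -7, -12, 4]
i=4: buf[4] = (-12)-4 = -16 → [0, -2, -7, -12, -16]

[0, -2, -7, -12, -16]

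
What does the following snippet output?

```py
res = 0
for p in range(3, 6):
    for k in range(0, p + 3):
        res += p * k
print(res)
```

p=3,k=0: res = 0+0 = 0
p=3,k=1: res = 0+3 = 3
p=3,k=2: res = 3+6 = 9
p=3,k=3: res = 9+9 = 18
p=3,k=4: res = 18+12 = 30
p=3,k=5: res = 30+15 = 45
p=4,k=0: res = 45+0 = 45
p=4,k=1: res = 45+4 = 49
p=4,k=2: res = 49+8 = 57
p=4,k=3: res = 57+12 = 69
p=4,k=4: res = 69+16 = 85
p=4,k=5: res = 85+20 = 105
p=4,k=6: res = 105+24 = 129
p=5,k=0: res = 129+0 = 129
p=5,k=1: res = 129+5 = 134
p=5,k=2: res = 134+10 = 144
p=5,k=3: res = 144+15 = 159
p=5,k=4: res = 159+20 = 179
p=5,k=5: res = 179+25 = 204
p=5,k=6: res = 204+30 = 234
p=5,k=7: res = 234+35 = 269

269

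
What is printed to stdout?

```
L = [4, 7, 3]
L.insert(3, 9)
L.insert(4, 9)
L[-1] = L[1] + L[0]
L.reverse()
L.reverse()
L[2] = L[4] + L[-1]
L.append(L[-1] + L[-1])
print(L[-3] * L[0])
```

36

insert 9 at 3 → [4, 7, 3, 9]
insert 9 at 4 → [4, 7, 3, 9, 9]
L[-1] = L[1]+L[0] = 7+4 = 11 → [4, 7, 3, 9, 11]
reverse → [11, 9, 3, 7, 4]
reverse → [4, 7, 3, 9, 11]
L[2] = L[4]+L[-1] = 11+11 = 22 → [4, 7, 22, 9, 11]
append L[-1]+L[-1] = 11+11 = 22 → [4, 7, 22, 9, 11, 22]
L[-3]*L[0] = 9*4 = 36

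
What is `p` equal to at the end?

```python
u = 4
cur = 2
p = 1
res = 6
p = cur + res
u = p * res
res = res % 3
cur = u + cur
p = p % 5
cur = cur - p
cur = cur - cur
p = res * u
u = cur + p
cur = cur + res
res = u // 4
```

0

p = 2+6 = 8
u = 8*6 = 48
res = 6%3 = 0
cur = 48+2 = 50
p = 8%5 = 3
cur = 50-3 = 47
cur = 47-47 = 0
p = 0*48 = 0
u = 0+0 = 0
cur = 0+0 = 0
res = 0//4 = 0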